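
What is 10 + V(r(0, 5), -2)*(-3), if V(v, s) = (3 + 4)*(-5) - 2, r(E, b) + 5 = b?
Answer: 121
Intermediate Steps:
r(E, b) = -5 + b
V(v, s) = -37 (V(v, s) = 7*(-5) - 2 = -35 - 2 = -37)
10 + V(r(0, 5), -2)*(-3) = 10 - 37*(-3) = 10 + 111 = 121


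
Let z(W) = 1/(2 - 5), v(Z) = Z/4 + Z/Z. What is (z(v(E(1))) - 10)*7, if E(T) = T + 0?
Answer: -217/3 ≈ -72.333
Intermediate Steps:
E(T) = T
v(Z) = 1 + Z/4 (v(Z) = Z*(1/4) + 1 = Z/4 + 1 = 1 + Z/4)
z(W) = -1/3 (z(W) = 1/(-3) = -1/3)
(z(v(E(1))) - 10)*7 = (-1/3 - 10)*7 = -31/3*7 = -217/3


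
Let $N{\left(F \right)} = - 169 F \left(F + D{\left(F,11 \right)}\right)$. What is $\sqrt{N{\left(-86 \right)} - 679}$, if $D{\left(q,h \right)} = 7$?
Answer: $i \sqrt{1148865} \approx 1071.9 i$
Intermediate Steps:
$N{\left(F \right)} = - 169 F \left(7 + F\right)$ ($N{\left(F \right)} = - 169 F \left(F + 7\right) = - 169 F \left(7 + F\right)$)
$\sqrt{N{\left(-86 \right)} - 679} = \sqrt{\left(-169\right) \left(-86\right) \left(7 - 86\right) - 679} = \sqrt{\left(-169\right) \left(-86\right) \left(-79\right) - 679} = \sqrt{-1148186 - 679} = \sqrt{-1148865} = i \sqrt{1148865}$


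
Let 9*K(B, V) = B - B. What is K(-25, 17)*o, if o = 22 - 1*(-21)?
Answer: 0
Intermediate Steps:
K(B, V) = 0 (K(B, V) = (B - B)/9 = (⅑)*0 = 0)
o = 43 (o = 22 + 21 = 43)
K(-25, 17)*o = 0*43 = 0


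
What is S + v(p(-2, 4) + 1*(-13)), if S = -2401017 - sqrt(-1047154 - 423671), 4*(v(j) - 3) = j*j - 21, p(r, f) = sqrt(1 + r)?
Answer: -9604077/4 + (13 - I)**2/4 - 15*I*sqrt(6537) ≈ -2.401e+6 - 1219.3*I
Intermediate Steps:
v(j) = -9/4 + j**2/4 (v(j) = 3 + (j*j - 21)/4 = 3 + (j**2 - 21)/4 = 3 + (-21 + j**2)/4 = 3 + (-21/4 + j**2/4) = -9/4 + j**2/4)
S = -2401017 - 15*I*sqrt(6537) (S = -2401017 - sqrt(-1470825) = -2401017 - 15*I*sqrt(6537) ≈ -2.401e+6 - 1212.8*I)
S + v(p(-2, 4) + 1*(-13)) = (-2401017 - 15*I*sqrt(6537)) + (-9/4 + (sqrt(1 - 2) + 1*(-13))**2/4) = (-2401017 - 15*I*sqrt(6537)) + (-9/4 + (sqrt(-1) - 13)**2/4) = (-2401017 - 15*I*sqrt(6537)) + (-9/4 + (I - 13)**2/4) = (-2401017 - 15*I*sqrt(6537)) + (-9/4 + (-13 + I)**2/4) = -9604077/4 + (-13 + I)**2/4 - 15*I*sqrt(6537)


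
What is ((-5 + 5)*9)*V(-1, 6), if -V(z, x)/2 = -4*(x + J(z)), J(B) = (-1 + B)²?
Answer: 0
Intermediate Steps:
V(z, x) = 8*x + 8*(-1 + z)² (V(z, x) = -(-8)*(x + (-1 + z)²) = -2*(-4*x - 4*(-1 + z)²) = 8*x + 8*(-1 + z)²)
((-5 + 5)*9)*V(-1, 6) = ((-5 + 5)*9)*(8*6 + 8*(-1 - 1)²) = (0*9)*(48 + 8*(-2)²) = 0*(48 + 8*4) = 0*(48 + 32) = 0*80 = 0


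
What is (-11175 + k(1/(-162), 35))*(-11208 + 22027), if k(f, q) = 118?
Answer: -119625683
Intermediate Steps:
(-11175 + k(1/(-162), 35))*(-11208 + 22027) = (-11175 + 118)*(-11208 + 22027) = -11057*10819 = -119625683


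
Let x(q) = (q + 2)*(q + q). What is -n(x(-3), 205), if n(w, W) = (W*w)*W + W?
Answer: -252355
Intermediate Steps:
x(q) = 2*q*(2 + q) (x(q) = (2 + q)*(2*q) = 2*q*(2 + q))
n(w, W) = W + w*W² (n(w, W) = w*W² + W = W + w*W²)
-n(x(-3), 205) = -205*(1 + 205*(2*(-3)*(2 - 3))) = -205*(1 + 205*(2*(-3)*(-1))) = -205*(1 + 205*6) = -205*(1 + 1230) = -205*1231 = -1*252355 = -252355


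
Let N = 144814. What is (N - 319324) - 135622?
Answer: -310132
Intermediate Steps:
(N - 319324) - 135622 = (144814 - 319324) - 135622 = -174510 - 135622 = -310132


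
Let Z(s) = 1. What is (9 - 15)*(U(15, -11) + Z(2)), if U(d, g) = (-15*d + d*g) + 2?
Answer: 2322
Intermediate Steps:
U(d, g) = 2 - 15*d + d*g
(9 - 15)*(U(15, -11) + Z(2)) = (9 - 15)*((2 - 15*15 + 15*(-11)) + 1) = -6*((2 - 225 - 165) + 1) = -6*(-388 + 1) = -6*(-387) = 2322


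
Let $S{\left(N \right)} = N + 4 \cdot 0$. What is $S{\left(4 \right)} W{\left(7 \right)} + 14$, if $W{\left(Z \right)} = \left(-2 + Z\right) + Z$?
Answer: $62$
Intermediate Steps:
$W{\left(Z \right)} = -2 + 2 Z$
$S{\left(N \right)} = N$ ($S{\left(N \right)} = N + 0 = N$)
$S{\left(4 \right)} W{\left(7 \right)} + 14 = 4 \left(-2 + 2 \cdot 7\right) + 14 = 4 \left(-2 + 14\right) + 14 = 4 \cdot 12 + 14 = 48 + 14 = 62$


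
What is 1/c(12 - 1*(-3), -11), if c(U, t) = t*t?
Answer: 1/121 ≈ 0.0082645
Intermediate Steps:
c(U, t) = t²
1/c(12 - 1*(-3), -11) = 1/((-11)²) = 1/121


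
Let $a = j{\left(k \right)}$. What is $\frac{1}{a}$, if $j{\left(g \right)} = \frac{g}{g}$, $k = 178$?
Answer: $1$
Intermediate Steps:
$j{\left(g \right)} = 1$
$a = 1$
$\frac{1}{a} = 1^{-1} = 1$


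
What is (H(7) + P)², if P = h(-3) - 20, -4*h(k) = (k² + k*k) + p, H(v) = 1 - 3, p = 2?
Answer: 729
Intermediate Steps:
H(v) = -2
h(k) = -½ - k²/2 (h(k) = -((k² + k*k) + 2)/4 = -((k² + k²) + 2)/4 = -(2*k² + 2)/4 = -(2 + 2*k²)/4 = -½ - k²/2)
P = -25 (P = (-½ - ½*(-3)²) - 20 = (-½ - ½*9) - 20 = (-½ - 9/2) - 20 = -5 - 20 = -25)
(H(7) + P)² = (-2 - 25)² = (-27)² = 729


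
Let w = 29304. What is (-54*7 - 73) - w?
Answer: -29755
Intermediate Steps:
(-54*7 - 73) - w = (-54*7 - 73) - 1*29304 = (-378 - 73) - 29304 = -451 - 29304 = -29755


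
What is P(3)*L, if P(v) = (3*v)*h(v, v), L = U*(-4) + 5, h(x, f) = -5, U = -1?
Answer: -405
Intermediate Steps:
L = 9 (L = -1*(-4) + 5 = 4 + 5 = 9)
P(v) = -15*v (P(v) = (3*v)*(-5) = -15*v)
P(3)*L = -15*3*9 = -45*9 = -405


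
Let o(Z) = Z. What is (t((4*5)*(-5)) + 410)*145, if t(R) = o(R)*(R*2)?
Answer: 2959450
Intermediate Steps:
t(R) = 2*R**2 (t(R) = R*(R*2) = R*(2*R) = 2*R**2)
(t((4*5)*(-5)) + 410)*145 = (2*((4*5)*(-5))**2 + 410)*145 = (2*(20*(-5))**2 + 410)*145 = (2*(-100)**2 + 410)*145 = (2*10000 + 410)*145 = (20000 + 410)*145 = 20410*145 = 2959450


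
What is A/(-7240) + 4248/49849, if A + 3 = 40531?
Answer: -248690594/45113345 ≈ -5.5126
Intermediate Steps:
A = 40528 (A = -3 + 40531 = 40528)
A/(-7240) + 4248/49849 = 40528/(-7240) + 4248/49849 = 40528*(-1/7240) + 4248*(1/49849) = -5066/905 + 4248/49849 = -248690594/45113345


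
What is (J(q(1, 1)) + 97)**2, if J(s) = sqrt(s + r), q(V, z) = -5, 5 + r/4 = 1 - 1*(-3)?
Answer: 9400 + 582*I ≈ 9400.0 + 582.0*I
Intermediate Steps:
r = -4 (r = -20 + 4*(1 - 1*(-3)) = -20 + 4*(1 + 3) = -20 + 4*4 = -20 + 16 = -4)
J(s) = sqrt(-4 + s) (J(s) = sqrt(s - 4) = sqrt(-4 + s))
(J(q(1, 1)) + 97)**2 = (sqrt(-4 - 5) + 97)**2 = (sqrt(-9) + 97)**2 = (3*I + 97)**2 = (97 + 3*I)**2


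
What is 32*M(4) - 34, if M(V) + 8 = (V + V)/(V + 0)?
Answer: -226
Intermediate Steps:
M(V) = -6 (M(V) = -8 + (V + V)/(V + 0) = -8 + (2*V)/V = -8 + 2 = -6)
32*M(4) - 34 = 32*(-6) - 34 = -192 - 34 = -226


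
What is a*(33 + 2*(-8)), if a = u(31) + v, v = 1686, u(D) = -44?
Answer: 27914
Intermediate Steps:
a = 1642 (a = -44 + 1686 = 1642)
a*(33 + 2*(-8)) = 1642*(33 + 2*(-8)) = 1642*(33 - 16) = 1642*17 = 27914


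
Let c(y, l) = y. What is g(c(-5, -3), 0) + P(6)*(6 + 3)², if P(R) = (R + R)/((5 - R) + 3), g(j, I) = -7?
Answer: 479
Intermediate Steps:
P(R) = 2*R/(8 - R) (P(R) = (2*R)/(8 - R) = 2*R/(8 - R))
g(c(-5, -3), 0) + P(6)*(6 + 3)² = -7 + (-2*6/(-8 + 6))*(6 + 3)² = -7 - 2*6/(-2)*9² = -7 - 2*6*(-½)*81 = -7 + 6*81 = -7 + 486 = 479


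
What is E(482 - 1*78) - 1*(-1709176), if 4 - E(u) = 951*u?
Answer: 1324976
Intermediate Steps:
E(u) = 4 - 951*u
E(482 - 1*78) - 1*(-1709176) = (4 - 951*(482 - 1*78)) - 1*(-1709176) = (4 - 951*(482 - 78)) + 1709176 = (4 - 951*404) + 1709176 = (4 - 384204) + 1709176 = -384200 + 1709176 = 1324976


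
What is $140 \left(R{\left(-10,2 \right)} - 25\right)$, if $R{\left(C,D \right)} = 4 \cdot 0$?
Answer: $-3500$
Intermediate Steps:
$R{\left(C,D \right)} = 0$
$140 \left(R{\left(-10,2 \right)} - 25\right) = 140 \left(0 - 25\right) = 140 \left(-25\right) = -3500$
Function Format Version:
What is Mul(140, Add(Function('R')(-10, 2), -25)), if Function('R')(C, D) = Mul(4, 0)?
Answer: -3500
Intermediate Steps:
Function('R')(C, D) = 0
Mul(140, Add(Function('R')(-10, 2), -25)) = Mul(140, Add(0, -25)) = Mul(140, -25) = -3500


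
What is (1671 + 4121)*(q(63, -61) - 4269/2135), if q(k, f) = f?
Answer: -779047168/2135 ≈ -3.6489e+5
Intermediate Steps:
(1671 + 4121)*(q(63, -61) - 4269/2135) = (1671 + 4121)*(-61 - 4269/2135) = 5792*(-61 - 4269*1/2135) = 5792*(-61 - 4269/2135) = 5792*(-134504/2135) = -779047168/2135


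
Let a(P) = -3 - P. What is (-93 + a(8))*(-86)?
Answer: 8944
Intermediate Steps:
(-93 + a(8))*(-86) = (-93 + (-3 - 1*8))*(-86) = (-93 + (-3 - 8))*(-86) = (-93 - 11)*(-86) = -104*(-86) = 8944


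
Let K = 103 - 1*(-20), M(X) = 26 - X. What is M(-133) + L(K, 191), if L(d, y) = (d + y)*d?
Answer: 38781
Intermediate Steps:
K = 123 (K = 103 + 20 = 123)
L(d, y) = d*(d + y)
M(-133) + L(K, 191) = (26 - 1*(-133)) + 123*(123 + 191) = (26 + 133) + 123*314 = 159 + 38622 = 38781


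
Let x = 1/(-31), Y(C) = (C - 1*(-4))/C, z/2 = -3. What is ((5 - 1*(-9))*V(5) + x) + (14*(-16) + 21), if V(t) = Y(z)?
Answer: -18448/93 ≈ -198.37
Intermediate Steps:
z = -6 (z = 2*(-3) = -6)
Y(C) = (4 + C)/C (Y(C) = (C + 4)/C = (4 + C)/C)
x = -1/31 ≈ -0.032258
V(t) = ⅓ (V(t) = (4 - 6)/(-6) = -⅙*(-2) = ⅓)
((5 - 1*(-9))*V(5) + x) + (14*(-16) + 21) = ((5 - 1*(-9))*(⅓) - 1/31) + (14*(-16) + 21) = ((5 + 9)*(⅓) - 1/31) + (-224 + 21) = (14*(⅓) - 1/31) - 203 = (14/3 - 1/31) - 203 = 431/93 - 203 = -18448/93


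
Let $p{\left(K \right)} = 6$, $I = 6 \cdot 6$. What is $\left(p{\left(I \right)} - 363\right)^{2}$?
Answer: $127449$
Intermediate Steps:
$I = 36$
$\left(p{\left(I \right)} - 363\right)^{2} = \left(6 - 363\right)^{2} = \left(-357\right)^{2} = 127449$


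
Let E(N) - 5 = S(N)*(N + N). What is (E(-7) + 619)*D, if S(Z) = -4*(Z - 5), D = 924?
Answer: -44352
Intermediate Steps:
S(Z) = 20 - 4*Z (S(Z) = -4*(-5 + Z) = 20 - 4*Z)
E(N) = 5 + 2*N*(20 - 4*N) (E(N) = 5 + (20 - 4*N)*(N + N) = 5 + (20 - 4*N)*(2*N) = 5 + 2*N*(20 - 4*N))
(E(-7) + 619)*D = ((5 - 8*(-7)*(-5 - 7)) + 619)*924 = ((5 - 8*(-7)*(-12)) + 619)*924 = ((5 - 672) + 619)*924 = (-667 + 619)*924 = -48*924 = -44352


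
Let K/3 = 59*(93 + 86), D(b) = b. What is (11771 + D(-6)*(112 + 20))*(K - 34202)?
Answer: -27656101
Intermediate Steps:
K = 31683 (K = 3*(59*(93 + 86)) = 3*(59*179) = 3*10561 = 31683)
(11771 + D(-6)*(112 + 20))*(K - 34202) = (11771 - 6*(112 + 20))*(31683 - 34202) = (11771 - 6*132)*(-2519) = (11771 - 792)*(-2519) = 10979*(-2519) = -27656101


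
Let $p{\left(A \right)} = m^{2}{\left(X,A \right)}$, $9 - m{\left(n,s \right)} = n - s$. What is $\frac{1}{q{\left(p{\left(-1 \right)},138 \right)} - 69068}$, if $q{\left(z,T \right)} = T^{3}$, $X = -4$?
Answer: $\frac{1}{2559004} \approx 3.9078 \cdot 10^{-7}$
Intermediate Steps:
$m{\left(n,s \right)} = 9 + s - n$ ($m{\left(n,s \right)} = 9 - \left(n - s\right) = 9 + s - n$)
$p{\left(A \right)} = \left(13 + A\right)^{2}$ ($p{\left(A \right)} = \left(9 + A - -4\right)^{2} = \left(9 + A + 4\right)^{2} = \left(13 + A\right)^{2}$)
$\frac{1}{q{\left(p{\left(-1 \right)},138 \right)} - 69068} = \frac{1}{138^{3} - 69068} = \frac{1}{2628072 - 69068} = \frac{1}{2559004}$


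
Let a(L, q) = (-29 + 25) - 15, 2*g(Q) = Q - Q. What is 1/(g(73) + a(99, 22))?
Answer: -1/19 ≈ -0.052632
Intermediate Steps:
g(Q) = 0 (g(Q) = (Q - Q)/2 = (1/2)*0 = 0)
a(L, q) = -19 (a(L, q) = -4 - 15 = -19)
1/(g(73) + a(99, 22)) = 1/(0 - 19) = 1/(-19) = -1/19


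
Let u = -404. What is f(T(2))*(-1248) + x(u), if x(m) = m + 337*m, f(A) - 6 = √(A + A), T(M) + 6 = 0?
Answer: -144040 - 2496*I*√3 ≈ -1.4404e+5 - 4323.2*I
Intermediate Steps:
T(M) = -6 (T(M) = -6 + 0 = -6)
f(A) = 6 + √2*√A (f(A) = 6 + √(A + A) = 6 + √(2*A) = 6 + √2*√A)
x(m) = 338*m
f(T(2))*(-1248) + x(u) = (6 + √2*√(-6))*(-1248) + 338*(-404) = (6 + √2*(I*√6))*(-1248) - 136552 = (6 + 2*I*√3)*(-1248) - 136552 = (-7488 - 2496*I*√3) - 136552 = -144040 - 2496*I*√3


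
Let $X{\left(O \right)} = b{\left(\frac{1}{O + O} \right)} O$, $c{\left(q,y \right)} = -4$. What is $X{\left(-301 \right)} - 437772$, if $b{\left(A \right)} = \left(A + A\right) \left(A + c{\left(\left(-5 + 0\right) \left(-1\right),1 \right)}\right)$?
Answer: $- \frac{263541153}{602} \approx -4.3778 \cdot 10^{5}$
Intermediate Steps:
$b{\left(A \right)} = 2 A \left(-4 + A\right)$ ($b{\left(A \right)} = \left(A + A\right) \left(A - 4\right) = 2 A \left(-4 + A\right)$)
$X{\left(O \right)} = -4 + \frac{1}{2 O}$ ($X{\left(O \right)} = \frac{2 \left(-4 + \frac{1}{O + O}\right)}{O + O} O = \frac{2 \left(-4 + \frac{1}{2 O}\right)}{2 O} O = 2 \frac{1}{2 O} \left(-4 + \frac{1}{2 O}\right) O = \frac{-4 + \frac{1}{2 O}}{O} O = -4 + \frac{1}{2 O}$)
$X{\left(-301 \right)} - 437772 = \left(-4 + \frac{1}{2 \left(-301\right)}\right) - 437772 = \left(-4 + \frac{1}{2} \left(- \frac{1}{301}\right)\right) - 437772 = \left(-4 - \frac{1}{602}\right) - 437772 = - \frac{2409}{602} - 437772 = - \frac{263541153}{602}$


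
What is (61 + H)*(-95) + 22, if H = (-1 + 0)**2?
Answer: -5868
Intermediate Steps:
H = 1 (H = (-1)**2 = 1)
(61 + H)*(-95) + 22 = (61 + 1)*(-95) + 22 = 62*(-95) + 22 = -5890 + 22 = -5868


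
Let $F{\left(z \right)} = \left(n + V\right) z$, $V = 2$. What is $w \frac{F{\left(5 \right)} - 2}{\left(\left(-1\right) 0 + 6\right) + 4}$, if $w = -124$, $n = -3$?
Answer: $\frac{434}{5} \approx 86.8$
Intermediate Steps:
$F{\left(z \right)} = - z$ ($F{\left(z \right)} = \left(-3 + 2\right) z = - z$)
$w \frac{F{\left(5 \right)} - 2}{\left(\left(-1\right) 0 + 6\right) + 4} = - 124 \frac{\left(-1\right) 5 - 2}{\left(\left(-1\right) 0 + 6\right) + 4} = - 124 \frac{-5 - 2}{\left(0 + 6\right) + 4} = - 124 \left(- \frac{7}{6 + 4}\right) = - 124 \left(- \frac{7}{10}\right) = - 124 \left(\left(-7\right) \frac{1}{10}\right) = \left(-124\right) \left(- \frac{7}{10}\right) = \frac{434}{5}$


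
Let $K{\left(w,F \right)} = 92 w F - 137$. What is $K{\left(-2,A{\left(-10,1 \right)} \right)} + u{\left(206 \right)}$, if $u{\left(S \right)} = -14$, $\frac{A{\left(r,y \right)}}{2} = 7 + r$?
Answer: $953$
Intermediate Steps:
$A{\left(r,y \right)} = 14 + 2 r$ ($A{\left(r,y \right)} = 2 \left(7 + r\right) = 14 + 2 r$)
$K{\left(w,F \right)} = -137 + 92 F w$ ($K{\left(w,F \right)} = 92 F w - 137 = -137 + 92 F w$)
$K{\left(-2,A{\left(-10,1 \right)} \right)} + u{\left(206 \right)} = \left(-137 + 92 \left(14 + 2 \left(-10\right)\right) \left(-2\right)\right) - 14 = \left(-137 + 92 \left(14 - 20\right) \left(-2\right)\right) - 14 = \left(-137 + 92 \left(-6\right) \left(-2\right)\right) - 14 = \left(-137 + 1104\right) - 14 = 967 - 14 = 953$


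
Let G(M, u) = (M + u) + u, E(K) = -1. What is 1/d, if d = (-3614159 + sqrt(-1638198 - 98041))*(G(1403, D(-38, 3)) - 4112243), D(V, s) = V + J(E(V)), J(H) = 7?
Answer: 76897/1142493750684540320 + I*sqrt(1736239)/53697206282173395040 ≈ 6.7306e-14 + 2.4539e-17*I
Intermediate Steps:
D(V, s) = 7 + V (D(V, s) = V + 7 = 7 + V)
G(M, u) = M + 2*u
d = 14857453461418 - 4110902*I*sqrt(1736239) (d = (-3614159 + sqrt(-1638198 - 98041))*((1403 + 2*(7 - 38)) - 4112243) = (-3614159 + sqrt(-1736239))*((1403 + 2*(-31)) - 4112243) = (-3614159 + I*sqrt(1736239))*((1403 - 62) - 4112243) = (-3614159 + I*sqrt(1736239))*(1341 - 4112243) = (-3614159 + I*sqrt(1736239))*(-4110902) = 14857453461418 - 4110902*I*sqrt(1736239) ≈ 1.4857e+13 - 5.4168e+9*I)
1/d = 1/(14857453461418 - 4110902*I*sqrt(1736239))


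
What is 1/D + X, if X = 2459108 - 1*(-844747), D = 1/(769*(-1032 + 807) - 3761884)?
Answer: -631054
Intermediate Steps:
D = -1/3934909 (D = 1/(769*(-225) - 3761884) = 1/(-173025 - 3761884) = 1/(-3934909) = -1/3934909 ≈ -2.5414e-7)
X = 3303855 (X = 2459108 + 844747 = 3303855)
1/D + X = 1/(-1/3934909) + 3303855 = -3934909 + 3303855 = -631054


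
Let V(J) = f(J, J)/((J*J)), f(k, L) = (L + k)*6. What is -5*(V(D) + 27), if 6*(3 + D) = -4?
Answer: -1305/11 ≈ -118.64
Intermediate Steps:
f(k, L) = 6*L + 6*k
D = -11/3 (D = -3 + (⅙)*(-4) = -3 - ⅔ = -11/3 ≈ -3.6667)
V(J) = 12/J (V(J) = (6*J + 6*J)/((J*J)) = (12*J)/(J²) = (12*J)/J² = 12/J)
-5*(V(D) + 27) = -5*(12/(-11/3) + 27) = -5*(12*(-3/11) + 27) = -5*(-36/11 + 27) = -5*261/11 = -1*1305/11 = -1305/11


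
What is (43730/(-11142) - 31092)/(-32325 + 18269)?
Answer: 173235397/78305976 ≈ 2.2123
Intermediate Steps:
(43730/(-11142) - 31092)/(-32325 + 18269) = (43730*(-1/11142) - 31092)/(-14056) = (-21865/5571 - 31092)*(-1/14056) = -173235397/5571*(-1/14056) = 173235397/78305976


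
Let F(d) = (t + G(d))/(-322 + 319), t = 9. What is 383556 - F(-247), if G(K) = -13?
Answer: 1150664/3 ≈ 3.8355e+5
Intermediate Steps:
F(d) = 4/3 (F(d) = (9 - 13)/(-322 + 319) = -4/(-3) = -4*(-⅓) = 4/3)
383556 - F(-247) = 383556 - 1*4/3 = 383556 - 4/3 = 1150664/3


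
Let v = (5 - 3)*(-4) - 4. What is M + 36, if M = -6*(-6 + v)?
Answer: 144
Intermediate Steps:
v = -12 (v = 2*(-4) - 4 = -8 - 4 = -12)
M = 108 (M = -6*(-6 - 12) = -6*(-18) = 108)
M + 36 = 108 + 36 = 144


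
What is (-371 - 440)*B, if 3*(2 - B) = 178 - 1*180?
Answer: -6488/3 ≈ -2162.7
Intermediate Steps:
B = 8/3 (B = 2 - (178 - 1*180)/3 = 2 - (178 - 180)/3 = 2 - 1/3*(-2) = 2 + 2/3 = 8/3 ≈ 2.6667)
(-371 - 440)*B = (-371 - 440)*(8/3) = -811*8/3 = -6488/3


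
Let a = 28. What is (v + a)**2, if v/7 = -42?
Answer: 70756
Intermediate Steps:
v = -294 (v = 7*(-42) = -294)
(v + a)**2 = (-294 + 28)**2 = (-266)**2 = 70756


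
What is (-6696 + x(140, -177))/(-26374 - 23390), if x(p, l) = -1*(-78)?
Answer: 1103/8294 ≈ 0.13299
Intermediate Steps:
x(p, l) = 78
(-6696 + x(140, -177))/(-26374 - 23390) = (-6696 + 78)/(-26374 - 23390) = -6618/(-49764) = -6618*(-1/49764) = 1103/8294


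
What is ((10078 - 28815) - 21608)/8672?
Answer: -40345/8672 ≈ -4.6523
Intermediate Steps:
((10078 - 28815) - 21608)/8672 = (-18737 - 21608)*(1/8672) = -40345*1/8672 = -40345/8672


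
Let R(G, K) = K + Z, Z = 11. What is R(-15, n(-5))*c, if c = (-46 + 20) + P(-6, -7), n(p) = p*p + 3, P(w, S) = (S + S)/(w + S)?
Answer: -972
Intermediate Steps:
P(w, S) = 2*S/(S + w) (P(w, S) = (2*S)/(S + w) = 2*S/(S + w))
n(p) = 3 + p² (n(p) = p² + 3 = 3 + p²)
R(G, K) = 11 + K (R(G, K) = K + 11 = 11 + K)
c = -324/13 (c = (-46 + 20) + 2*(-7)/(-7 - 6) = -26 + 2*(-7)/(-13) = -26 + 2*(-7)*(-1/13) = -26 + 14/13 = -324/13 ≈ -24.923)
R(-15, n(-5))*c = (11 + (3 + (-5)²))*(-324/13) = (11 + (3 + 25))*(-324/13) = (11 + 28)*(-324/13) = 39*(-324/13) = -972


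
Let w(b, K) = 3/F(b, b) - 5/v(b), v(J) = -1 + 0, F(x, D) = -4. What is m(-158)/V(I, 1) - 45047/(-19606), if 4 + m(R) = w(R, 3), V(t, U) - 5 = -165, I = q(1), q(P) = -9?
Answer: 14405237/6273920 ≈ 2.2961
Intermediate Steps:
v(J) = -1
I = -9
V(t, U) = -160 (V(t, U) = 5 - 165 = -160)
w(b, K) = 17/4 (w(b, K) = 3/(-4) - 5/(-1) = 3*(-1/4) - 5*(-1) = -3/4 + 5 = 17/4)
m(R) = 1/4 (m(R) = -4 + 17/4 = 1/4)
m(-158)/V(I, 1) - 45047/(-19606) = (1/4)/(-160) - 45047/(-19606) = (1/4)*(-1/160) - 45047*(-1/19606) = -1/640 + 45047/19606 = 14405237/6273920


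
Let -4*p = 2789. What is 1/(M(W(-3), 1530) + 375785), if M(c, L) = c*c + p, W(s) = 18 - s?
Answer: 4/1502115 ≈ 2.6629e-6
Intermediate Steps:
p = -2789/4 (p = -¼*2789 = -2789/4 ≈ -697.25)
M(c, L) = -2789/4 + c² (M(c, L) = c*c - 2789/4 = c² - 2789/4 = -2789/4 + c²)
1/(M(W(-3), 1530) + 375785) = 1/((-2789/4 + (18 - 1*(-3))²) + 375785) = 1/((-2789/4 + (18 + 3)²) + 375785) = 1/((-2789/4 + 21²) + 375785) = 1/((-2789/4 + 441) + 375785) = 1/(-1025/4 + 375785) = 1/(1502115/4) = 4/1502115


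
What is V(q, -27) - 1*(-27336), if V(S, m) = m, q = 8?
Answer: 27309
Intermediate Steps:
V(q, -27) - 1*(-27336) = -27 - 1*(-27336) = -27 + 27336 = 27309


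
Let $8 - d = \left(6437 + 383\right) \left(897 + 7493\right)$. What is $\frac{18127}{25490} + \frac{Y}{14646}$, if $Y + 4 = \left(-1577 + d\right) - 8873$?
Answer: $- \frac{729266741249}{186663270} \approx -3906.9$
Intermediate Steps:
$d = -57219792$ ($d = 8 - \left(6437 + 383\right) \left(897 + 7493\right) = 8 - 6820 \cdot 8390 = 8 - 57219800 = -57219792$)
$Y = -57230246$ ($Y = -4 - 57230242 = -57230246$)
$\frac{18127}{25490} + \frac{Y}{14646} = \frac{18127}{25490} - \frac{57230246}{14646} = 18127 \cdot \frac{1}{25490} - \frac{28615123}{7323} = \frac{18127}{25490} - \frac{28615123}{7323} = - \frac{729266741249}{186663270}$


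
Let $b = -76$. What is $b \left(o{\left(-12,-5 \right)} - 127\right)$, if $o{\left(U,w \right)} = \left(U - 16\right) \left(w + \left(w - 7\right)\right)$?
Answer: $-26524$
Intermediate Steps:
$o{\left(U,w \right)} = \left(-16 + U\right) \left(-7 + 2 w\right)$ ($o{\left(U,w \right)} = \left(U - 16\right) \left(w + \left(w - 7\right)\right) = \left(-16 + U\right) \left(w + \left(-7 + w\right)\right) = \left(-16 + U\right) \left(-7 + 2 w\right)$)
$b \left(o{\left(-12,-5 \right)} - 127\right) = - 76 \left(\left(112 - -160 - -84 + 2 \left(-12\right) \left(-5\right)\right) - 127\right) = - 76 \left(\left(112 + 160 + 84 + 120\right) - 127\right) = - 76 \left(476 - 127\right) = \left(-76\right) 349 = -26524$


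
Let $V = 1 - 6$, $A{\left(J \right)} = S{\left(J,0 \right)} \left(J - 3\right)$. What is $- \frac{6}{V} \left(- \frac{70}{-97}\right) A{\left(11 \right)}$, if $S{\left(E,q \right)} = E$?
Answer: $\frac{7392}{97} \approx 76.206$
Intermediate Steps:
$A{\left(J \right)} = J \left(-3 + J\right)$ ($A{\left(J \right)} = J \left(J - 3\right) = J \left(-3 + J\right)$)
$V = -5$ ($V = 1 - 6 = -5$)
$- \frac{6}{V} \left(- \frac{70}{-97}\right) A{\left(11 \right)} = - \frac{6}{-5} \left(- \frac{70}{-97}\right) 11 \left(-3 + 11\right) = \left(-6\right) \left(- \frac{1}{5}\right) \left(\left(-70\right) \left(- \frac{1}{97}\right)\right) 11 \cdot 8 = \frac{6}{5} \cdot \frac{70}{97} \cdot 88 = \frac{84}{97} \cdot 88 = \frac{7392}{97}$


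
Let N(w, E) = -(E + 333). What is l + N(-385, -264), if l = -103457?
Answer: -103526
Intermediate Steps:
N(w, E) = -333 - E (N(w, E) = -(333 + E) = -333 - E)
l + N(-385, -264) = -103457 + (-333 - 1*(-264)) = -103457 + (-333 + 264) = -103457 - 69 = -103526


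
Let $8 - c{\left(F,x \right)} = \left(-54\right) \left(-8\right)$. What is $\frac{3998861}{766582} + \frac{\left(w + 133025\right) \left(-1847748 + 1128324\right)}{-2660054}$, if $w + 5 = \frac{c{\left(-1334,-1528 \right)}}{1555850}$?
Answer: $\frac{28538502627582281977067}{793152693394663450} \approx 35981.0$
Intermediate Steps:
$c{\left(F,x \right)} = -424$ ($c{\left(F,x \right)} = 8 - \left(-54\right) \left(-8\right) = 8 - 432 = -424$)
$w = - \frac{3889837}{777925}$ ($w = -5 - \frac{424}{1555850} = -5 - \frac{212}{777925} = - \frac{3889837}{777925} \approx -5.0003$)
$\frac{3998861}{766582} + \frac{\left(w + 133025\right) \left(-1847748 + 1128324\right)}{-2660054} = \frac{3998861}{766582} + \frac{\left(- \frac{3889837}{777925} + 133025\right) \left(-1847748 + 1128324\right)}{-2660054} = 3998861 \cdot \frac{1}{766582} + \frac{103479583288}{777925} \left(-719424\right) \left(- \frac{1}{2660054}\right) = \frac{3998861}{766582} - - \frac{37222847863693056}{1034661253975} = \frac{3998861}{766582} + \frac{37222847863693056}{1034661253975} = \frac{28538502627582281977067}{793152693394663450}$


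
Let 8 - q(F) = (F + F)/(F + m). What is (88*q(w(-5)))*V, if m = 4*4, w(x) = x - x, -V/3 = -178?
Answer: 375936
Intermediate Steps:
V = 534 (V = -3*(-178) = 534)
w(x) = 0
m = 16
q(F) = 8 - 2*F/(16 + F) (q(F) = 8 - (F + F)/(F + 16) = 8 - 2*F/(16 + F))
(88*q(w(-5)))*V = (88*(2*(64 + 3*0)/(16 + 0)))*534 = (88*(2*(64 + 0)/16))*534 = (88*(2*(1/16)*64))*534 = (88*8)*534 = 704*534 = 375936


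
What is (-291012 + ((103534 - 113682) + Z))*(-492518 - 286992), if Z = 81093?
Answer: 171544427170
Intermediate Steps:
(-291012 + ((103534 - 113682) + Z))*(-492518 - 286992) = (-291012 + ((103534 - 113682) + 81093))*(-492518 - 286992) = (-291012 + (-10148 + 81093))*(-779510) = (-291012 + 70945)*(-779510) = -220067*(-779510) = 171544427170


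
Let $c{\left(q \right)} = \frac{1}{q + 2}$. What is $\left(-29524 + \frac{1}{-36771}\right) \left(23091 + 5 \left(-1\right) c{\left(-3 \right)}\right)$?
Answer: $- \frac{25073641307480}{36771} \approx -6.8189 \cdot 10^{8}$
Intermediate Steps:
$c{\left(q \right)} = \frac{1}{2 + q}$
$\left(-29524 + \frac{1}{-36771}\right) \left(23091 + 5 \left(-1\right) c{\left(-3 \right)}\right) = \left(-29524 + \frac{1}{-36771}\right) \left(23091 + \frac{5 \left(-1\right)}{2 - 3}\right) = \left(-29524 - \frac{1}{36771}\right) \left(23091 - \frac{5}{-1}\right) = - \frac{1085627005 \left(23091 - -5\right)}{36771} = - \frac{1085627005 \left(23091 + 5\right)}{36771} = \left(- \frac{1085627005}{36771}\right) 23096 = - \frac{25073641307480}{36771}$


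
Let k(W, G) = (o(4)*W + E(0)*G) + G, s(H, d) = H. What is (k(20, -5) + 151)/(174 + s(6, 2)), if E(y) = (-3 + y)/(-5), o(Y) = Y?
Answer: 223/180 ≈ 1.2389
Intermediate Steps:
E(y) = 3/5 - y/5 (E(y) = (-3 + y)*(-1/5) = 3/5 - y/5)
k(W, G) = 4*W + 8*G/5 (k(W, G) = (4*W + (3/5 - 1/5*0)*G) + G = (4*W + (3/5 + 0)*G) + G = (4*W + 3*G/5) + G = 4*W + 8*G/5)
(k(20, -5) + 151)/(174 + s(6, 2)) = ((4*20 + (8/5)*(-5)) + 151)/(174 + 6) = ((80 - 8) + 151)/180 = (72 + 151)*(1/180) = 223*(1/180) = 223/180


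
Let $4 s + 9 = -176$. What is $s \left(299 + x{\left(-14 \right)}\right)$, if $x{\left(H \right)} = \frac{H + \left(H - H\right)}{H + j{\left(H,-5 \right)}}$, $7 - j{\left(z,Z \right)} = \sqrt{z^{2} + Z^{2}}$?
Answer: $- \frac{4748025}{344} - \frac{1295 \sqrt{221}}{344} \approx -13858.0$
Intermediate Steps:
$s = - \frac{185}{4}$ ($s = - \frac{9}{4} + \frac{1}{4} \left(-176\right) = - \frac{9}{4} - 44 = - \frac{185}{4} \approx -46.25$)
$j{\left(z,Z \right)} = 7 - \sqrt{Z^{2} + z^{2}}$ ($j{\left(z,Z \right)} = 7 - \sqrt{z^{2} + Z^{2}} = 7 - \sqrt{Z^{2} + z^{2}}$)
$x{\left(H \right)} = \frac{H}{7 + H - \sqrt{25 + H^{2}}}$ ($x{\left(H \right)} = \frac{H + \left(H - H\right)}{H - \left(-7 + \sqrt{\left(-5\right)^{2} + H^{2}}\right)} = \frac{H + 0}{H - \left(-7 + \sqrt{25 + H^{2}}\right)} = \frac{H}{7 + H - \sqrt{25 + H^{2}}}$)
$s \left(299 + x{\left(-14 \right)}\right) = - \frac{185 \left(299 - \frac{14}{7 - 14 - \sqrt{25 + \left(-14\right)^{2}}}\right)}{4} = - \frac{185 \left(299 - \frac{14}{7 - 14 - \sqrt{25 + 196}}\right)}{4} = - \frac{185 \left(299 - \frac{14}{7 - 14 - \sqrt{221}}\right)}{4} = - \frac{185 \left(299 - \frac{14}{-7 - \sqrt{221}}\right)}{4} = - \frac{55315}{4} + \frac{1295}{2 \left(-7 - \sqrt{221}\right)}$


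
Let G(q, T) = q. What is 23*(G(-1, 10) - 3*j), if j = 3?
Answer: -230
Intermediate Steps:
23*(G(-1, 10) - 3*j) = 23*(-1 - 3*3) = 23*(-1 - 9) = 23*(-10) = -230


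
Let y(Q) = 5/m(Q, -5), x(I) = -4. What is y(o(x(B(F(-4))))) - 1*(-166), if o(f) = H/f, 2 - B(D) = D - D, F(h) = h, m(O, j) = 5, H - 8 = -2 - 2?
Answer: 167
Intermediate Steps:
H = 4 (H = 8 + (-2 - 2) = 8 - 4 = 4)
B(D) = 2 (B(D) = 2 - (D - D) = 2 - 1*0 = 2 + 0 = 2)
o(f) = 4/f
y(Q) = 1 (y(Q) = 5/5 = 5*(1/5) = 1)
y(o(x(B(F(-4))))) - 1*(-166) = 1 - 1*(-166) = 1 + 166 = 167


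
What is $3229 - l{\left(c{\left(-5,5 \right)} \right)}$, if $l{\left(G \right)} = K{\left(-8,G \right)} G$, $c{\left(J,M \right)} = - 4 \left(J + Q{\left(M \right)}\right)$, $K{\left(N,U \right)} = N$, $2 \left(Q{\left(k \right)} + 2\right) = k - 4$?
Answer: $3437$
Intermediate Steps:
$Q{\left(k \right)} = -4 + \frac{k}{2}$ ($Q{\left(k \right)} = -2 + \frac{k - 4}{2} = -2 + \frac{-4 + k}{2} = -2 + \left(-2 + \frac{k}{2}\right) = -4 + \frac{k}{2}$)
$c{\left(J,M \right)} = 16 - 4 J - 2 M$ ($c{\left(J,M \right)} = - 4 \left(J + \left(-4 + \frac{M}{2}\right)\right) = - 4 \left(-4 + J + \frac{M}{2}\right) = 16 - 4 J - 2 M$)
$l{\left(G \right)} = - 8 G$
$3229 - l{\left(c{\left(-5,5 \right)} \right)} = 3229 - - 8 \left(16 - -20 - 10\right) = 3229 - - 8 \left(16 + 20 - 10\right) = 3229 - \left(-8\right) 26 = 3229 - -208 = 3229 + 208 = 3437$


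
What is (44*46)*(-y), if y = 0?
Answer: 0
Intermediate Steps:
(44*46)*(-y) = (44*46)*(-1*0) = 2024*0 = 0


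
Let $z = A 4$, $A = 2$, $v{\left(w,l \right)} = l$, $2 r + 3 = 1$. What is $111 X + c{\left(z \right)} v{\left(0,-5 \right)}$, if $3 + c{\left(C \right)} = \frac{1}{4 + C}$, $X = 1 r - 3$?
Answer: $- \frac{5153}{12} \approx -429.42$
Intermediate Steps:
$r = -1$ ($r = - \frac{3}{2} + \frac{1}{2} \cdot 1 = - \frac{3}{2} + \frac{1}{2} = -1$)
$z = 8$ ($z = 2 \cdot 4 = 8$)
$X = -4$ ($X = 1 \left(-1\right) - 3 = -1 - 3 = -4$)
$c{\left(C \right)} = -3 + \frac{1}{4 + C}$
$111 X + c{\left(z \right)} v{\left(0,-5 \right)} = 111 \left(-4\right) + \frac{-11 - 24}{4 + 8} \left(-5\right) = -444 + \frac{-11 - 24}{12} \left(-5\right) = -444 + \frac{1}{12} \left(-35\right) \left(-5\right) = -444 - - \frac{175}{12} = -444 + \frac{175}{12} = - \frac{5153}{12}$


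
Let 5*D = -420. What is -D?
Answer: 84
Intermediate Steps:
D = -84 (D = (⅕)*(-420) = -84)
-D = -1*(-84) = 84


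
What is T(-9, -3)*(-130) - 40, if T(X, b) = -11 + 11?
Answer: -40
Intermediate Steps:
T(X, b) = 0
T(-9, -3)*(-130) - 40 = 0*(-130) - 40 = 0 - 40 = -40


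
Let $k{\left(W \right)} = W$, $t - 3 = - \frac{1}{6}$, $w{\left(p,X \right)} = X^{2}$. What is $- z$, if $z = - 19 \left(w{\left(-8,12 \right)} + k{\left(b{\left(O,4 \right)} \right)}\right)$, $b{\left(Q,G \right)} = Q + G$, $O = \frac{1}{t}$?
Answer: $\frac{47918}{17} \approx 2818.7$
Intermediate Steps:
$t = \frac{17}{6}$ ($t = 3 - \frac{1}{6} = \frac{17}{6} \approx 2.8333$)
$O = \frac{6}{17}$ ($O = \frac{1}{\frac{17}{6}} = \frac{6}{17} \approx 0.35294$)
$b{\left(Q,G \right)} = G + Q$
$z = - \frac{47918}{17}$ ($z = - 19 \left(12^{2} + \left(4 + \frac{6}{17}\right)\right) = - 19 \left(144 + \frac{74}{17}\right) = \left(-19\right) \frac{2522}{17} = - \frac{47918}{17} \approx -2818.7$)
$- z = \left(-1\right) \left(- \frac{47918}{17}\right) = \frac{47918}{17}$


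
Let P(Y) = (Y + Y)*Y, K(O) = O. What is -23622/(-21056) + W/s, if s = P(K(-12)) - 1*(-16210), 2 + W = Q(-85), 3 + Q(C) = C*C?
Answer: 135435019/86845472 ≈ 1.5595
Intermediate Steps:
Q(C) = -3 + C**2 (Q(C) = -3 + C*C = -3 + C**2)
W = 7220 (W = -2 + (-3 + (-85)**2) = -2 + (-3 + 7225) = -2 + 7222 = 7220)
P(Y) = 2*Y**2 (P(Y) = (2*Y)*Y = 2*Y**2)
s = 16498 (s = 2*(-12)**2 - 1*(-16210) = 2*144 + 16210 = 288 + 16210 = 16498)
-23622/(-21056) + W/s = -23622/(-21056) + 7220/16498 = -23622*(-1/21056) + 7220*(1/16498) = 11811/10528 + 3610/8249 = 135435019/86845472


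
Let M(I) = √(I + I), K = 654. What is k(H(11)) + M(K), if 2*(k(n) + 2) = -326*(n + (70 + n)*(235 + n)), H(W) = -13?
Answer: -2060485 + 2*√327 ≈ -2.0604e+6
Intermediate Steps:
M(I) = √2*√I (M(I) = √(2*I) = √2*√I)
k(n) = -2 - 163*n - 163*(70 + n)*(235 + n) (k(n) = -2 + (-326*(n + (70 + n)*(235 + n)))/2 = -2 + (-326*n - 326*(70 + n)*(235 + n))/2 = -2 + (-163*n - 163*(70 + n)*(235 + n)) = -2 - 163*n - 163*(70 + n)*(235 + n))
k(H(11)) + M(K) = (-2681352 - 49878*(-13) - 163*(-13)²) + √2*√654 = (-2681352 + 648414 - 163*169) + 2*√327 = (-2681352 + 648414 - 27547) + 2*√327 = -2060485 + 2*√327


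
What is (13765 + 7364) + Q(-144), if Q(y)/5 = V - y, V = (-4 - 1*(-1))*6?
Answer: 21759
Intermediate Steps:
V = -18 (V = (-4 + 1)*6 = -3*6 = -18)
Q(y) = -90 - 5*y (Q(y) = 5*(-18 - y) = -90 - 5*y)
(13765 + 7364) + Q(-144) = (13765 + 7364) + (-90 - 5*(-144)) = 21129 + (-90 + 720) = 21129 + 630 = 21759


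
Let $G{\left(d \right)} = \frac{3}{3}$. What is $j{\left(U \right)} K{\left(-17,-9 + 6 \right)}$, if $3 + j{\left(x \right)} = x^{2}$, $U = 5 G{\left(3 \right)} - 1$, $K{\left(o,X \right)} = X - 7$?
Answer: $-130$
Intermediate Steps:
$G{\left(d \right)} = 1$ ($G{\left(d \right)} = 3 \cdot \frac{1}{3} = 1$)
$K{\left(o,X \right)} = -7 + X$ ($K{\left(o,X \right)} = X - 7 = -7 + X$)
$U = 4$ ($U = 5 \cdot 1 - 1 = 5 - 1 = 4$)
$j{\left(x \right)} = -3 + x^{2}$
$j{\left(U \right)} K{\left(-17,-9 + 6 \right)} = \left(-3 + 4^{2}\right) \left(-7 + \left(-9 + 6\right)\right) = \left(-3 + 16\right) \left(-7 - 3\right) = 13 \left(-10\right) = -130$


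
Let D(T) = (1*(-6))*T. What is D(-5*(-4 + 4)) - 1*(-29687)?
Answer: 29687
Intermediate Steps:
D(T) = -6*T
D(-5*(-4 + 4)) - 1*(-29687) = -(-30)*(-4 + 4) - 1*(-29687) = -(-30)*0 + 29687 = -6*0 + 29687 = 0 + 29687 = 29687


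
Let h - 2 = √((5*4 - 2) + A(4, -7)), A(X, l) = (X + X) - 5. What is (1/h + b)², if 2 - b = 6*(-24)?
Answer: 6150421/289 + 4960*√21/289 ≈ 21360.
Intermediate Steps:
b = 146 (b = 2 - 6*(-24) = 2 - 1*(-144) = 2 + 144 = 146)
A(X, l) = -5 + 2*X (A(X, l) = 2*X - 5 = -5 + 2*X)
h = 2 + √21 (h = 2 + √((5*4 - 2) + (-5 + 2*4)) = 2 + √((20 - 2) + (-5 + 8)) = 2 + √(18 + 3) = 2 + √21 ≈ 6.5826)
(1/h + b)² = (1/(2 + √21) + 146)² = (146 + 1/(2 + √21))²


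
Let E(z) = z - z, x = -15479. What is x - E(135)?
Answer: -15479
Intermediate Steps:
E(z) = 0
x - E(135) = -15479 - 1*0 = -15479 + 0 = -15479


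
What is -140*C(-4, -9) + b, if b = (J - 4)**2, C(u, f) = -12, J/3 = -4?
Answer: 1936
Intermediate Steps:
J = -12 (J = 3*(-4) = -12)
b = 256 (b = (-12 - 4)**2 = (-16)**2 = 256)
-140*C(-4, -9) + b = -140*(-12) + 256 = 1680 + 256 = 1936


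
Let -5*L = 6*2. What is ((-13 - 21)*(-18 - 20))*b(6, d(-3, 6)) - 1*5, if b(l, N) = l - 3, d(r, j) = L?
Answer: 3871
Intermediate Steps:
L = -12/5 (L = -6*2/5 = -⅕*12 = -12/5 ≈ -2.4000)
d(r, j) = -12/5
b(l, N) = -3 + l
((-13 - 21)*(-18 - 20))*b(6, d(-3, 6)) - 1*5 = ((-13 - 21)*(-18 - 20))*(-3 + 6) - 1*5 = -34*(-38)*3 - 5 = 1292*3 - 5 = 3876 - 5 = 3871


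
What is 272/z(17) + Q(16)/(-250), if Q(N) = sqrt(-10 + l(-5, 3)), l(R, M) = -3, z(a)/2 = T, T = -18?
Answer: -68/9 - I*sqrt(13)/250 ≈ -7.5556 - 0.014422*I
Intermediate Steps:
z(a) = -36 (z(a) = 2*(-18) = -36)
Q(N) = I*sqrt(13) (Q(N) = sqrt(-10 - 3) = sqrt(-13) = I*sqrt(13))
272/z(17) + Q(16)/(-250) = 272/(-36) + (I*sqrt(13))/(-250) = 272*(-1/36) + (I*sqrt(13))*(-1/250) = -68/9 - I*sqrt(13)/250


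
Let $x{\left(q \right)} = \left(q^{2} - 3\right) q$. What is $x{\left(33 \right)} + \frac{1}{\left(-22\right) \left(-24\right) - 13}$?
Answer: $\frac{18456571}{515} \approx 35838.0$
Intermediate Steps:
$x{\left(q \right)} = q \left(-3 + q^{2}\right)$ ($x{\left(q \right)} = \left(-3 + q^{2}\right) q = q \left(-3 + q^{2}\right)$)
$x{\left(33 \right)} + \frac{1}{\left(-22\right) \left(-24\right) - 13} = 33 \left(-3 + 33^{2}\right) + \frac{1}{\left(-22\right) \left(-24\right) - 13} = 33 \left(-3 + 1089\right) + \frac{1}{528 - 13} = 33 \cdot 1086 + \frac{1}{515} = 35838 + \frac{1}{515} = \frac{18456571}{515}$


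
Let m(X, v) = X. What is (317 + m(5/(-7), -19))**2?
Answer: 4901796/49 ≈ 1.0004e+5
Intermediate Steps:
(317 + m(5/(-7), -19))**2 = (317 + 5/(-7))**2 = (317 + 5*(-1/7))**2 = (317 - 5/7)**2 = (2214/7)**2 = 4901796/49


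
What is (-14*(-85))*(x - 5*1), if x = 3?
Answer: -2380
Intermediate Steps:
(-14*(-85))*(x - 5*1) = (-14*(-85))*(3 - 5*1) = 1190*(3 - 5) = 1190*(-2) = -2380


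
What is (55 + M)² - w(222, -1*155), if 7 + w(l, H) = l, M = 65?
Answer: 14185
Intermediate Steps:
w(l, H) = -7 + l
(55 + M)² - w(222, -1*155) = (55 + 65)² - (-7 + 222) = 120² - 1*215 = 14400 - 215 = 14185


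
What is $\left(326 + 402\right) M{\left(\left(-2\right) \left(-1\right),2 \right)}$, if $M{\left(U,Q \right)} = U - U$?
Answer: $0$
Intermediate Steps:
$M{\left(U,Q \right)} = 0$
$\left(326 + 402\right) M{\left(\left(-2\right) \left(-1\right),2 \right)} = \left(326 + 402\right) 0 = 728 \cdot 0 = 0$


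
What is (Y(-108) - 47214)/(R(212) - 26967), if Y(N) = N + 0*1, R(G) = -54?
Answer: 15774/9007 ≈ 1.7513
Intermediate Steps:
Y(N) = N (Y(N) = N + 0 = N)
(Y(-108) - 47214)/(R(212) - 26967) = (-108 - 47214)/(-54 - 26967) = -47322/(-27021) = -47322*(-1/27021) = 15774/9007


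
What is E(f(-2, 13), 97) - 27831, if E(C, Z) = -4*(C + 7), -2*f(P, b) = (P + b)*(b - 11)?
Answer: -27815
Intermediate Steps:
f(P, b) = -(-11 + b)*(P + b)/2 (f(P, b) = -(P + b)*(b - 11)/2 = -(P + b)*(-11 + b)/2 = -(-11 + b)*(P + b)/2)
E(C, Z) = -28 - 4*C (E(C, Z) = -4*(7 + C) = -28 - 4*C)
E(f(-2, 13), 97) - 27831 = (-28 - 4*(-1/2*13**2 + (11/2)*(-2) + (11/2)*13 - 1/2*(-2)*13)) - 27831 = (-28 - 4*(-1/2*169 - 11 + 143/2 + 13)) - 27831 = (-28 - 4*(-169/2 - 11 + 143/2 + 13)) - 27831 = (-28 - 4*(-11)) - 27831 = (-28 + 44) - 27831 = 16 - 27831 = -27815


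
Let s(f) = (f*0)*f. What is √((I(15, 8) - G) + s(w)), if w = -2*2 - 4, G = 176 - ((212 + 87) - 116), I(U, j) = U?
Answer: √22 ≈ 4.6904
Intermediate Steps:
G = -7 (G = 176 - (299 - 116) = 176 - 1*183 = 176 - 183 = -7)
w = -8 (w = -4 - 4 = -8)
s(f) = 0 (s(f) = 0*f = 0)
√((I(15, 8) - G) + s(w)) = √((15 - 1*(-7)) + 0) = √((15 + 7) + 0) = √(22 + 0) = √22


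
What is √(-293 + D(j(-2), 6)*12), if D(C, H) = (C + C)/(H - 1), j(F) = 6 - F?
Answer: I*√6365/5 ≈ 15.956*I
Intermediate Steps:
D(C, H) = 2*C/(-1 + H) (D(C, H) = (2*C)/(-1 + H) = 2*C/(-1 + H))
√(-293 + D(j(-2), 6)*12) = √(-293 + (2*(6 - 1*(-2))/(-1 + 6))*12) = √(-293 + (2*(6 + 2)/5)*12) = √(-293 + (2*8*(⅕))*12) = √(-293 + (16/5)*12) = √(-293 + 192/5) = √(-1273/5) = I*√6365/5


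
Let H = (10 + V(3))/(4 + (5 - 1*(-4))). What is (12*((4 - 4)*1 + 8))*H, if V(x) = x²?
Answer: 1824/13 ≈ 140.31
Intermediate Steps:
H = 19/13 (H = (10 + 3²)/(4 + (5 - 1*(-4))) = (10 + 9)/(4 + (5 + 4)) = 19/(4 + 9) = 19/13 ≈ 1.4615)
(12*((4 - 4)*1 + 8))*H = (12*((4 - 4)*1 + 8))*(19/13) = (12*(0*1 + 8))*(19/13) = (12*(0 + 8))*(19/13) = (12*8)*(19/13) = 96*(19/13) = 1824/13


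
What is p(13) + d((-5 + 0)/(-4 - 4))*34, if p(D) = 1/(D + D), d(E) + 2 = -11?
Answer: -11491/26 ≈ -441.96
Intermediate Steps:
d(E) = -13 (d(E) = -2 - 11 = -13)
p(D) = 1/(2*D)
p(13) + d((-5 + 0)/(-4 - 4))*34 = (1/2)/13 - 13*34 = (1/2)*(1/13) - 442 = 1/26 - 442 = -11491/26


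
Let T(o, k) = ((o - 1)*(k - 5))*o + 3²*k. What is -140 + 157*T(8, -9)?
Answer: -135945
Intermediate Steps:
T(o, k) = 9*k + o*(-1 + o)*(-5 + k) (T(o, k) = ((-1 + o)*(-5 + k))*o + 9*k = o*(-1 + o)*(-5 + k) + 9*k = 9*k + o*(-1 + o)*(-5 + k))
-140 + 157*T(8, -9) = -140 + 157*(-5*8² + 5*8 + 9*(-9) - 9*8² - 1*(-9)*8) = -140 + 157*(-5*64 + 40 - 81 - 9*64 + 72) = -140 + 157*(-320 + 40 - 81 - 576 + 72) = -140 + 157*(-865) = -140 - 135805 = -135945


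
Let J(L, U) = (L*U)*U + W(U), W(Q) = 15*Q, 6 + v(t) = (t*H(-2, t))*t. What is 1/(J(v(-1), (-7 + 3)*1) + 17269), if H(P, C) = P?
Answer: 1/17081 ≈ 5.8545e-5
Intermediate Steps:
v(t) = -6 - 2*t² (v(t) = -6 + (t*(-2))*t = -6 + (-2*t)*t = -6 - 2*t²)
J(L, U) = 15*U + L*U² (J(L, U) = (L*U)*U + 15*U = L*U² + 15*U = 15*U + L*U²)
1/(J(v(-1), (-7 + 3)*1) + 17269) = 1/(((-7 + 3)*1)*(15 + (-6 - 2*(-1)²)*((-7 + 3)*1)) + 17269) = 1/((-4*1)*(15 + (-6 - 2*1)*(-4*1)) + 17269) = 1/(-4*(15 + (-6 - 2)*(-4)) + 17269) = 1/(-4*(15 - 8*(-4)) + 17269) = 1/(-4*(15 + 32) + 17269) = 1/(-4*47 + 17269) = 1/(-188 + 17269) = 1/17081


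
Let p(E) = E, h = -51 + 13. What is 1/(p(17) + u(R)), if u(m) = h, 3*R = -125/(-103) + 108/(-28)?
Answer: -1/21 ≈ -0.047619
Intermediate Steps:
h = -38
R = -1906/2163 (R = (-125/(-103) + 108/(-28))/3 = (-125*(-1/103) + 108*(-1/28))/3 = (125/103 - 27/7)/3 = (⅓)*(-1906/721) = -1906/2163 ≈ -0.88118)
u(m) = -38
1/(p(17) + u(R)) = 1/(17 - 38) = 1/(-21) = -1/21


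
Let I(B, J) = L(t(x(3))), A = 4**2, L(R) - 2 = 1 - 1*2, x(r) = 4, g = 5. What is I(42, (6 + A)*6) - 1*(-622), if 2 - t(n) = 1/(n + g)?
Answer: 623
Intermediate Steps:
t(n) = 2 - 1/(5 + n) (t(n) = 2 - 1/(n + 5) = 2 - 1/(5 + n))
L(R) = 1 (L(R) = 2 + (1 - 1*2) = 2 + (1 - 2) = 2 - 1 = 1)
A = 16
I(B, J) = 1
I(42, (6 + A)*6) - 1*(-622) = 1 - 1*(-622) = 1 + 622 = 623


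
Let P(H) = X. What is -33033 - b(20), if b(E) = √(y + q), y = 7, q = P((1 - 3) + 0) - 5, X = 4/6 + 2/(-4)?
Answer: -33033 - √78/6 ≈ -33035.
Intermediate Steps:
X = ⅙ (X = 4*(⅙) + 2*(-¼) = ⅔ - ½ = ⅙ ≈ 0.16667)
P(H) = ⅙
q = -29/6 (q = ⅙ - 5 = -29/6 ≈ -4.8333)
b(E) = √78/6 (b(E) = √(7 - 29/6) = √(13/6) = √78/6)
-33033 - b(20) = -33033 - √78/6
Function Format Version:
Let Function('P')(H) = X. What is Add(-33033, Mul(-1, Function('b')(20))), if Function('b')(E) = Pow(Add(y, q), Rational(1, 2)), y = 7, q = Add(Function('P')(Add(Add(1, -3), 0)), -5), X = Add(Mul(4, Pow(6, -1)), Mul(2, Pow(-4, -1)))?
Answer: Add(-33033, Mul(Rational(-1, 6), Pow(78, Rational(1, 2)))) ≈ -33035.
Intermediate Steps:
X = Rational(1, 6) (X = Add(Mul(4, Rational(1, 6)), Mul(2, Rational(-1, 4))) = Add(Rational(2, 3), Rational(-1, 2)) = Rational(1, 6) ≈ 0.16667)
Function('P')(H) = Rational(1, 6)
q = Rational(-29, 6) (q = Add(Rational(1, 6), -5) = Rational(-29, 6) ≈ -4.8333)
Function('b')(E) = Mul(Rational(1, 6), Pow(78, Rational(1, 2))) (Function('b')(E) = Pow(Add(7, Rational(-29, 6)), Rational(1, 2)) = Pow(Rational(13, 6), Rational(1, 2)) = Mul(Rational(1, 6), Pow(78, Rational(1, 2))))
Add(-33033, Mul(-1, Function('b')(20))) = Add(-33033, Mul(-1, Mul(Rational(1, 6), Pow(78, Rational(1, 2))))) = Add(-33033, Mul(Rational(-1, 6), Pow(78, Rational(1, 2))))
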